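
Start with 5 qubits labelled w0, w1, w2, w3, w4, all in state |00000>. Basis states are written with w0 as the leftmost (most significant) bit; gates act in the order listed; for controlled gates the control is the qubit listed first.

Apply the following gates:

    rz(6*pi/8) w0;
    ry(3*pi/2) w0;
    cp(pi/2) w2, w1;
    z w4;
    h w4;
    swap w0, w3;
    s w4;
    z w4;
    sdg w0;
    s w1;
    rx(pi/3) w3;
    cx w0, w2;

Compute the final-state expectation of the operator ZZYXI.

The expectation value of ZZYXI is 0.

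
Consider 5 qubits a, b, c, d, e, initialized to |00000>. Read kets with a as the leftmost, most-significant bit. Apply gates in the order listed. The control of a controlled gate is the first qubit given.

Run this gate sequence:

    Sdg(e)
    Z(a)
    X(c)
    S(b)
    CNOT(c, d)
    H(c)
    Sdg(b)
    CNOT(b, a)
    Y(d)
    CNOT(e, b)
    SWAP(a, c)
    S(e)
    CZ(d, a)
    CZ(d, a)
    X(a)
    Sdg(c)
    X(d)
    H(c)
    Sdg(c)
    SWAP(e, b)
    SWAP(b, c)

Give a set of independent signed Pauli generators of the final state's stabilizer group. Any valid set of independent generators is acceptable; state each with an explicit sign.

One valid set of independent stabilizer generators is -XIIII, -IYIII, +IIZII, -IIIZI, +IIIIZ (any independent generating set of the same group is equally correct). Key observation: the block from step 13 through step 14 cancels to the identity and can be dropped.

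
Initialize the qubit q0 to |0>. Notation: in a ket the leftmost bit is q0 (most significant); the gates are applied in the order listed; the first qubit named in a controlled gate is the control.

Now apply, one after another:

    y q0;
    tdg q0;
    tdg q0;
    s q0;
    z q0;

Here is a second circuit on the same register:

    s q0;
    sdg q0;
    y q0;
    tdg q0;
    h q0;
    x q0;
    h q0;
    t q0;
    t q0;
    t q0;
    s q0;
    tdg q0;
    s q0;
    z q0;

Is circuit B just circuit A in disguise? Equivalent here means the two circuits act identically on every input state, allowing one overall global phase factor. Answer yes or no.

No — the two circuits implement different unitaries, even allowing a global phase.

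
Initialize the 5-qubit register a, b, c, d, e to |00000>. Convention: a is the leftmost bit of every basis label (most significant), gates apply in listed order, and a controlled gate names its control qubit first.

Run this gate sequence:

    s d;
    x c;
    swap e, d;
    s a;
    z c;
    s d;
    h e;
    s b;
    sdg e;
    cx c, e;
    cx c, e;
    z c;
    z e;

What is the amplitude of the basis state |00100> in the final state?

The final state's coefficient on |00100> equals sqrt(2)/2. Key observation: gates 10-11 undo each other exactly, leaving only the rest of the circuit to track.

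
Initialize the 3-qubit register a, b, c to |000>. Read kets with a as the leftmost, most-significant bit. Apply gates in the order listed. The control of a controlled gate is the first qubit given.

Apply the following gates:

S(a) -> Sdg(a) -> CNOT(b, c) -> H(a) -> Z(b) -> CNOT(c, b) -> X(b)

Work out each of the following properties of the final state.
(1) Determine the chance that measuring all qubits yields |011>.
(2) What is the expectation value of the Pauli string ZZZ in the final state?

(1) A full measurement returns |011> with probability 0.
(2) In the final state, ZZZ has expectation 0.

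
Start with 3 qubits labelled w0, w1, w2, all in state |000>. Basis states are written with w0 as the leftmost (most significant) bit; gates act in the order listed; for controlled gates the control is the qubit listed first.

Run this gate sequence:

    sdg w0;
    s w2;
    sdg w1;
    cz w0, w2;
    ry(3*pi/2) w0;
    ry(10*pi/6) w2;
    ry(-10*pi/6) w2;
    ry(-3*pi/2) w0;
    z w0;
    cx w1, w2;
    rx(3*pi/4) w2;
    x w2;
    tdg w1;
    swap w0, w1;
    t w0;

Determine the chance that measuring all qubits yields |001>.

The probability of measuring |001> is 1/2 - sqrt(2)/4. Key observation: the block from step 5 through step 8 cancels to the identity and can be dropped.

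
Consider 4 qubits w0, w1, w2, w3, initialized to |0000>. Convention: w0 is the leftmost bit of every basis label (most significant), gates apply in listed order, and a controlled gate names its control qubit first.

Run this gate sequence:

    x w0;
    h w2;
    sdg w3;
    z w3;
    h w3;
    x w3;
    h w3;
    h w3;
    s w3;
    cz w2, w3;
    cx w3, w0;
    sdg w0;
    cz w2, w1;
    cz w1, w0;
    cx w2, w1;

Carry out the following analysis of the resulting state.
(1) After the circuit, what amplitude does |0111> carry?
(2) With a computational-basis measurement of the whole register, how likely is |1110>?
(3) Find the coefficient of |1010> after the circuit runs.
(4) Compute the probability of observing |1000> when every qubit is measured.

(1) The amplitude on |0111> is -I/2.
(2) The probability of measuring |1110> is 1/4.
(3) The amplitude on |1010> is 0.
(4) Outcome |1000> occurs with probability 1/4.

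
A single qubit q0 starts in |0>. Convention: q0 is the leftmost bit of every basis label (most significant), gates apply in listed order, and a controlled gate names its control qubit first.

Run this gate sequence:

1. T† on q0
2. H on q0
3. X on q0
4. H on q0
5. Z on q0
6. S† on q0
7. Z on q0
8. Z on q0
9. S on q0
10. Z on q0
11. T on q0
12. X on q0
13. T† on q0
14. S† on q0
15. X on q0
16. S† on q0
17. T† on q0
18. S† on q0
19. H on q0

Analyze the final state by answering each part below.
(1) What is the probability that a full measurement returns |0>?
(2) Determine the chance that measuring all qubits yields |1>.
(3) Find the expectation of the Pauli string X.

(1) Outcome |0> occurs with probability 1/2.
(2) A full measurement returns |1> with probability 1/2.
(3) The observable X averages to 1.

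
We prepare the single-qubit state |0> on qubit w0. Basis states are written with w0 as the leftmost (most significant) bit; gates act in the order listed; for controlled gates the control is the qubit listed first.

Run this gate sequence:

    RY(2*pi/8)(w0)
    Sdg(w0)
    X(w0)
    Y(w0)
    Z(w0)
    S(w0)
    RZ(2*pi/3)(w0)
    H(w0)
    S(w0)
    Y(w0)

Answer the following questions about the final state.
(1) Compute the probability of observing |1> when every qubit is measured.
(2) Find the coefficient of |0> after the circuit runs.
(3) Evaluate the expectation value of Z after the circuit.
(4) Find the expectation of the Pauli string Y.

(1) Outcome |1> occurs with probability 1/2 - sqrt(2)/8.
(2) |0> carries amplitude sqrt(2)*(-sqrt(sqrt(2) + 2) + sqrt(2 - sqrt(2))*exp(2*I*pi/3))*exp(I*pi/6)/4 in the final state.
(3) The observable Z averages to sqrt(2)/4.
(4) The observable Y averages to sqrt(2)/2.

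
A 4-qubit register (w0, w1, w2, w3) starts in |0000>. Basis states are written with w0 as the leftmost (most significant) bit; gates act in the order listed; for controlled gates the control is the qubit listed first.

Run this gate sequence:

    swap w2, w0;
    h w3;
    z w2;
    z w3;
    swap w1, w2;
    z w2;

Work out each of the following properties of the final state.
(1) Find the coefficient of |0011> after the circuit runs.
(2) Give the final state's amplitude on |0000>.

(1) The final state's coefficient on |0011> equals 0.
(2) |0000> carries amplitude sqrt(2)/2 in the final state.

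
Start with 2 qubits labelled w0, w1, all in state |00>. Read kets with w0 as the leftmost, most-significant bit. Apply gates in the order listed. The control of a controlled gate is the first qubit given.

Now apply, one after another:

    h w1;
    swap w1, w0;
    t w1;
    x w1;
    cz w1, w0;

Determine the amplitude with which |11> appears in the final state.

|11> carries amplitude -sqrt(2)/2 in the final state.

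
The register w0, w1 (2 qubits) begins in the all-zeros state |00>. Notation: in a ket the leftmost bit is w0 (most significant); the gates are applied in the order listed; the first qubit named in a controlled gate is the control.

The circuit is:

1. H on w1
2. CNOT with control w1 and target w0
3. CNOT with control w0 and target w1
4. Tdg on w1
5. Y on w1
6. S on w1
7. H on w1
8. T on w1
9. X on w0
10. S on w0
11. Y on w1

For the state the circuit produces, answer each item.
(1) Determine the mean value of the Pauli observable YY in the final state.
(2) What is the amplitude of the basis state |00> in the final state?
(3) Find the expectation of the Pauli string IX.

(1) The observable YY averages to -sqrt(2)/2.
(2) |00> carries amplitude -exp(3*I*pi/4)/2 in the final state.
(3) In the final state, IX has expectation sqrt(2)/2.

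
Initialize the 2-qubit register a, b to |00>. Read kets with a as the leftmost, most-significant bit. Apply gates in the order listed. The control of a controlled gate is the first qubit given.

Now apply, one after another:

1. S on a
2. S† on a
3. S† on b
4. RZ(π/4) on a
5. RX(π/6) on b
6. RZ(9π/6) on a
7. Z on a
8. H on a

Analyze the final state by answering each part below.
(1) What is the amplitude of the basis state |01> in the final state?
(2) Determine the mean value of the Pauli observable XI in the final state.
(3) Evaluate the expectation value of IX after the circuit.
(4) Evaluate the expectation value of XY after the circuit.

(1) The final state's coefficient on |01> equals (-1 + sqrt(3))*exp(5*I*pi/8)/4. Key observation: the block from step 1 through step 2 cancels to the identity and can be dropped.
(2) In the final state, XI has expectation 1.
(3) The observable IX averages to 0.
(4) The expectation value of XY is -1/2.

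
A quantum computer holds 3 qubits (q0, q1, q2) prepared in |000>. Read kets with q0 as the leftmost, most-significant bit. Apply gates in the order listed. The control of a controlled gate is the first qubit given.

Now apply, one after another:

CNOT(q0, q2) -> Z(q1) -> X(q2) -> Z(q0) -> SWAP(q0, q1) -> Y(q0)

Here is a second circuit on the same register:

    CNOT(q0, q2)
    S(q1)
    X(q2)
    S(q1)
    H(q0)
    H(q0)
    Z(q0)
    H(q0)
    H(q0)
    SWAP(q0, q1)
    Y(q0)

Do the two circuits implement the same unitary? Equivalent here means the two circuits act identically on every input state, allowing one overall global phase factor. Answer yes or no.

Yes, they are equivalent — the unitaries differ by at most a global phase.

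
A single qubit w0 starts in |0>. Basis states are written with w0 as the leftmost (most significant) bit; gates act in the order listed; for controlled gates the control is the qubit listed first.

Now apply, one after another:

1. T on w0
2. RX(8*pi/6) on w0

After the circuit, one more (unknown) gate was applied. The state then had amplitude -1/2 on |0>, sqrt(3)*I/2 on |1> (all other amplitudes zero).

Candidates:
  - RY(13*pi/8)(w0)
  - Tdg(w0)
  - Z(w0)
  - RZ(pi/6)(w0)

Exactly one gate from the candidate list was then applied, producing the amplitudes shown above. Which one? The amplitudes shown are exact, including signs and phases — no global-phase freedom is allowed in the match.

The unique candidate consistent with the amplitudes is Z(w0).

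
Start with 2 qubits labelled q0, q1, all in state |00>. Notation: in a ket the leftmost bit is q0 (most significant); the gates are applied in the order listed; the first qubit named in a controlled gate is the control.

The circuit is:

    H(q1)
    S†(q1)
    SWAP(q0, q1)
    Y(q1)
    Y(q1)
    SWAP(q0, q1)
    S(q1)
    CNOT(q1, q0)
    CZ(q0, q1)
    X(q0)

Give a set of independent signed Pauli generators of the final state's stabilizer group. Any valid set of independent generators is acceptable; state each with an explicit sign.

The stabilizer group can be generated by -XX, -ZZ, among other valid generating sets. Key observation: gates 2-7 undo each other exactly, leaving only the rest of the circuit to track.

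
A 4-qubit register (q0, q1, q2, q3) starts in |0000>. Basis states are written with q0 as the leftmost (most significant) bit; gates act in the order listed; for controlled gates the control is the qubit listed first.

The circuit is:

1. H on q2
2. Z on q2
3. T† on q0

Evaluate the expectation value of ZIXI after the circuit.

The expectation value of ZIXI is -1.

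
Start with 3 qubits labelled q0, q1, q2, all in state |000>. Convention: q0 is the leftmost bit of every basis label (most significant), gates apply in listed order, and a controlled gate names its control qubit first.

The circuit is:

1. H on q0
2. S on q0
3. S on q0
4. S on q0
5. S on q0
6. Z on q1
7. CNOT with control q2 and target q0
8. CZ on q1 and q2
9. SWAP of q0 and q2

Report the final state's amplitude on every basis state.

After the circuit, the state carries amplitude sqrt(2)/2 on |000>, sqrt(2)/2 on |001>, and 0 on every other basis state.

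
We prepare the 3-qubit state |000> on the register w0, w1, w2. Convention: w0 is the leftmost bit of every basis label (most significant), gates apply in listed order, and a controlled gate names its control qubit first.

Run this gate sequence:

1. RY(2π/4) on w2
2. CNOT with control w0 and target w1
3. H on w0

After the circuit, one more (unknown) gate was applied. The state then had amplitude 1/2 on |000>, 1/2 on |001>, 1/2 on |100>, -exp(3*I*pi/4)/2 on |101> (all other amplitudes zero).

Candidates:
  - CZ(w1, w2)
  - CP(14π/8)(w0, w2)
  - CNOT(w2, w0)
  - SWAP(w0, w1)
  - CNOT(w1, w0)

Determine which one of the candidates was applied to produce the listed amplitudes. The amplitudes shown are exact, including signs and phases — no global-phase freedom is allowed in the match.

The unique candidate consistent with the amplitudes is CP(14π/8)(w0, w2).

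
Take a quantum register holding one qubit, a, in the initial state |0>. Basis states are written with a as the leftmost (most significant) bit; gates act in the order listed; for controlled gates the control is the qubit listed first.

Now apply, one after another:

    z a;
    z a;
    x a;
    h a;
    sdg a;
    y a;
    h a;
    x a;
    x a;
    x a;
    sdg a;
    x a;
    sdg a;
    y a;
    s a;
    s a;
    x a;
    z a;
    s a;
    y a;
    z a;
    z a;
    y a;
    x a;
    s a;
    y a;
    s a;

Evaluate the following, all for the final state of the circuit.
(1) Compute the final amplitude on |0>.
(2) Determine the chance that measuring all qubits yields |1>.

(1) The final state's coefficient on |0> equals -1/2 - I/2.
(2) Outcome |1> occurs with probability 1/2.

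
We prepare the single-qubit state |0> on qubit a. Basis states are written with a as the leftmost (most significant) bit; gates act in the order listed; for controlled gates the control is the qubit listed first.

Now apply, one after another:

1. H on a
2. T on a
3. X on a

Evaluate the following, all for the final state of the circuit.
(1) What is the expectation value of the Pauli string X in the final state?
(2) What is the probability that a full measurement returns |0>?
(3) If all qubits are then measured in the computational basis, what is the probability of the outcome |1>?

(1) The observable X averages to sqrt(2)/2.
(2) A full measurement returns |0> with probability 1/2.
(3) The probability of measuring |1> is 1/2.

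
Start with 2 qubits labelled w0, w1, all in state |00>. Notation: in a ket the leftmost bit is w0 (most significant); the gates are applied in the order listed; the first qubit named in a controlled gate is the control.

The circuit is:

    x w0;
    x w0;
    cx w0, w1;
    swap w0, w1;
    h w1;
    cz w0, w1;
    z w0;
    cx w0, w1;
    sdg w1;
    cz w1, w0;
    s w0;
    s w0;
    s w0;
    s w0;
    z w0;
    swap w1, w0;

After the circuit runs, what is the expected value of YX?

In the final state, YX has expectation 0. Key observation: gates 11-14 undo each other exactly, leaving only the rest of the circuit to track.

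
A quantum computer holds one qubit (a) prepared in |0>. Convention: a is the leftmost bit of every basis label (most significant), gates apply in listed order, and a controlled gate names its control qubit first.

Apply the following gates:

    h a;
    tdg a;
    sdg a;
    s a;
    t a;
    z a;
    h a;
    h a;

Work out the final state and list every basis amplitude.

The resulting statevector has amplitude sqrt(2)/2 on |0>, -sqrt(2)/2 on |1>. Key observation: gates 2-5 undo each other exactly, leaving only the rest of the circuit to track.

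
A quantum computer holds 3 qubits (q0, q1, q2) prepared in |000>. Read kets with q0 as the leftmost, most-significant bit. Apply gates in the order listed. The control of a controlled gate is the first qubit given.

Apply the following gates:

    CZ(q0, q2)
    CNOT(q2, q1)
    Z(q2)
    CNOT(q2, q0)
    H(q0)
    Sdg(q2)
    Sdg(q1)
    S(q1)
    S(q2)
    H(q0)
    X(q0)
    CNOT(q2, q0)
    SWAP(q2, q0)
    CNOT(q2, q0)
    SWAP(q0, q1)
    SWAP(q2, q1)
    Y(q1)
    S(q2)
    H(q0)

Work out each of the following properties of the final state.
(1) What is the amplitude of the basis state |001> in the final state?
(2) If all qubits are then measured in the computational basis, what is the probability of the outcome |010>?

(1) The final state's coefficient on |001> equals sqrt(2)/2. Key observation: the block from step 5 through step 10 cancels to the identity and can be dropped.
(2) Outcome |010> occurs with probability 0.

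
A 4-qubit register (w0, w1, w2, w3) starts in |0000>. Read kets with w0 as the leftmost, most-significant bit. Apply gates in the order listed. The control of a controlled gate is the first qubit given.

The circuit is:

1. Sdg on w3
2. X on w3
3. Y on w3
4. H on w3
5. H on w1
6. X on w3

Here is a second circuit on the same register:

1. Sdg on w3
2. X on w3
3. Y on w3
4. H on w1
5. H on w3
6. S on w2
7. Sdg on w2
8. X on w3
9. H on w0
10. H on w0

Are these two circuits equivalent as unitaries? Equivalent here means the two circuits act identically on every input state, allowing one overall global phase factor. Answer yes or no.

Yes — the two circuits implement the same unitary up to a global phase.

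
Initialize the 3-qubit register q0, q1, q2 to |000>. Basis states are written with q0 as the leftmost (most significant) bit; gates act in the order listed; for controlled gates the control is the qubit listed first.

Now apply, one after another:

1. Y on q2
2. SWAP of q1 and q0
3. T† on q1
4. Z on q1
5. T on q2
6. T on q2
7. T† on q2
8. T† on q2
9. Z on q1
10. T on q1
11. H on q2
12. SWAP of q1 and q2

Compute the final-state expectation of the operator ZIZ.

The observable ZIZ averages to 1. Key observation: gates 3-10 undo each other exactly, leaving only the rest of the circuit to track.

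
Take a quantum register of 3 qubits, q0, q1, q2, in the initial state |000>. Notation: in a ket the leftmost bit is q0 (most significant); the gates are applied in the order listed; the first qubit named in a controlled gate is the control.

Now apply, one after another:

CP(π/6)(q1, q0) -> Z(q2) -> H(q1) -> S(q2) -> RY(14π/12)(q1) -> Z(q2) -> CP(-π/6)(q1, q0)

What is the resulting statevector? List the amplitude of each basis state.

After the circuit, the state carries amplitude -sqrt(3)/2 on |000>, 1/2 on |010>, and 0 on every other basis state.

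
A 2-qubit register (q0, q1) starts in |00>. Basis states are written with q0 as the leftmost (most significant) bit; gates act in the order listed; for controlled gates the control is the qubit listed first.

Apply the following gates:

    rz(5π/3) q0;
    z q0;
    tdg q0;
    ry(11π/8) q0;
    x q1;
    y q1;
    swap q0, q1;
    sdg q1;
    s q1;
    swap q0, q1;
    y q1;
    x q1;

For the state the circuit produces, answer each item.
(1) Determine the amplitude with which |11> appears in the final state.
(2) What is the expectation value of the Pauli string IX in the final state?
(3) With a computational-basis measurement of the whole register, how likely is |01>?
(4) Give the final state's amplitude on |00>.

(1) The amplitude on |11> is 0. Key observation: the block from step 5 through step 12 cancels to the identity and can be dropped.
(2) The observable IX averages to 0.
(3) The probability of measuring |01> is 0.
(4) The amplitude on |00> is exp(I*pi/6)*cos(5*pi/16).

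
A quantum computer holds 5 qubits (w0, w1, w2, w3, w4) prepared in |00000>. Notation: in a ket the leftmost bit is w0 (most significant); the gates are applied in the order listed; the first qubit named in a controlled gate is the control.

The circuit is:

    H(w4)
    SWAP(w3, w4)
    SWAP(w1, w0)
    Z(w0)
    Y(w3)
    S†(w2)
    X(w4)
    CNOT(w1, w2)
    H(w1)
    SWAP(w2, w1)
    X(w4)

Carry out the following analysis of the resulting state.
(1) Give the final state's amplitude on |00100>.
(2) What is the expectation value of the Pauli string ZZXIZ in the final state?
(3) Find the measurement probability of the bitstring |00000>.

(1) The final state's coefficient on |00100> equals -I/2.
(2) In the final state, ZZXIZ has expectation 1.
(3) Outcome |00000> occurs with probability 1/4.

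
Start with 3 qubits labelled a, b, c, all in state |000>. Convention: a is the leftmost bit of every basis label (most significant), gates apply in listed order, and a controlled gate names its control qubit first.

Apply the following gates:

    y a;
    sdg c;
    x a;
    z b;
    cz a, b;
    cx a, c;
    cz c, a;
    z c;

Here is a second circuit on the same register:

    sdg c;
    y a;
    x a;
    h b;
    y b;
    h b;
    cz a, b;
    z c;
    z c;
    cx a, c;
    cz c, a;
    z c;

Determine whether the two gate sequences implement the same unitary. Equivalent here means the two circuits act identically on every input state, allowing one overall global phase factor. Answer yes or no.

No, they are not equivalent — no single phase factor reconciles the two unitaries.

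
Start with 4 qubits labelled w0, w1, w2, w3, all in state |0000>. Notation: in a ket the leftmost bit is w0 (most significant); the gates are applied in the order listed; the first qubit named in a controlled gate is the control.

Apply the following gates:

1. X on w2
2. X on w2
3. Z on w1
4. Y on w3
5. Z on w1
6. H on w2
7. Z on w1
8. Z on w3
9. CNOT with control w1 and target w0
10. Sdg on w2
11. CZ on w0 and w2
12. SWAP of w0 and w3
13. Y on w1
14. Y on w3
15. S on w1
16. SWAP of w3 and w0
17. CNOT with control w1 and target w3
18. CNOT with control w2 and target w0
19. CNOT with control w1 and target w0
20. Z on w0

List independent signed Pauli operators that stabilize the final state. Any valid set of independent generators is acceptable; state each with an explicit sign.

The stabilizer group can be generated by +XIYI, +ZIZI, -IZII, +IIIZ, among other valid generating sets.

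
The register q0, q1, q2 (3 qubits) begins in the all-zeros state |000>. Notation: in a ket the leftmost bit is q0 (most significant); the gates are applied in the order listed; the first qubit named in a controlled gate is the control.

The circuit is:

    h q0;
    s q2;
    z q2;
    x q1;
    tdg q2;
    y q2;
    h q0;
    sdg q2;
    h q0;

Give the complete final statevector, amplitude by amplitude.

After the circuit, the state carries amplitude sqrt(2)/2 on |011>, sqrt(2)/2 on |111>, and 0 on every other basis state.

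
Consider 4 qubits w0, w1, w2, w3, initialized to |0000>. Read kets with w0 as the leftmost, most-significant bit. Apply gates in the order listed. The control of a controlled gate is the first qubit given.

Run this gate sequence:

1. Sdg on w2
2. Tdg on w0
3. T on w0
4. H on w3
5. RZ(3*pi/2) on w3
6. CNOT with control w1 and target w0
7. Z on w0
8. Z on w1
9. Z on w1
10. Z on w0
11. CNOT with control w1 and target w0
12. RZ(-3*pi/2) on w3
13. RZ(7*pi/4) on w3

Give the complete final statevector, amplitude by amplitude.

The final amplitudes are -sqrt(2)*exp(I*pi/8)/2 on |0000>, sqrt(2)*exp(7*I*pi/8)/2 on |0001>, and 0 on every other basis state. Key observation: the block from step 5 through step 12 cancels to the identity and can be dropped.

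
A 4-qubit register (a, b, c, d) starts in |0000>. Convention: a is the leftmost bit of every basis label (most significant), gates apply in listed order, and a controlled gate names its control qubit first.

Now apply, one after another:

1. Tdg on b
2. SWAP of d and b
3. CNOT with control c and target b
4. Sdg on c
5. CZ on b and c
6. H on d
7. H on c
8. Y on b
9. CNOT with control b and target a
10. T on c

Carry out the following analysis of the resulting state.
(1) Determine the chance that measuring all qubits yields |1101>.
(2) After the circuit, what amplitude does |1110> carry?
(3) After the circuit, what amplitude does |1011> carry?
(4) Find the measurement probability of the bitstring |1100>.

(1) Outcome |1101> occurs with probability 1/4.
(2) The final state's coefficient on |1110> equals exp(3*I*pi/4)/2.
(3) The amplitude on |1011> is 0.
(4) A full measurement returns |1100> with probability 1/4.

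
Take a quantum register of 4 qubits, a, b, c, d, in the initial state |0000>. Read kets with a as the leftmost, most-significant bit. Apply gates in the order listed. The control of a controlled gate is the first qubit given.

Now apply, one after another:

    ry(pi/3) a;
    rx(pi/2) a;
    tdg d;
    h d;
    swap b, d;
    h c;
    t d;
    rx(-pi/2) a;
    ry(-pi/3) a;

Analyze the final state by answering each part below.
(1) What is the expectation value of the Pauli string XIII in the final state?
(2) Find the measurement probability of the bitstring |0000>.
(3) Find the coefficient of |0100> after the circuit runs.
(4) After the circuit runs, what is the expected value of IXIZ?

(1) The observable XIII averages to 0.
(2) Outcome |0000> occurs with probability 1/4.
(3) The final state's coefficient on |0100> equals 1/2.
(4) The observable IXIZ averages to 1.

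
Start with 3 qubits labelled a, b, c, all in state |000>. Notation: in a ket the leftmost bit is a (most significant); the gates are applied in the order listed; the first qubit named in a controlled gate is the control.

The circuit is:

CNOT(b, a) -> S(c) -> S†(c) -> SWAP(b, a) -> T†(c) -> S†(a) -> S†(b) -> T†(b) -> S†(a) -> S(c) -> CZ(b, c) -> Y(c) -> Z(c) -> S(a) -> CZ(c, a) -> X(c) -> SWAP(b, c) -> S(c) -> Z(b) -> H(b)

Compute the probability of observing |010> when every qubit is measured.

The probability of measuring |010> is 1/2.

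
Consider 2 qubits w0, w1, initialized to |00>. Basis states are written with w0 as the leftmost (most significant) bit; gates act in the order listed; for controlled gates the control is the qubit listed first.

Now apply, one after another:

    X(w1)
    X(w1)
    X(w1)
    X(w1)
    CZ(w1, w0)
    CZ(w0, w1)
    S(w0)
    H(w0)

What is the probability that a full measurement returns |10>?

Outcome |10> occurs with probability 1/2. Key observation: steps 1-4 multiply out to the identity, so the circuit reduces to the remaining gates.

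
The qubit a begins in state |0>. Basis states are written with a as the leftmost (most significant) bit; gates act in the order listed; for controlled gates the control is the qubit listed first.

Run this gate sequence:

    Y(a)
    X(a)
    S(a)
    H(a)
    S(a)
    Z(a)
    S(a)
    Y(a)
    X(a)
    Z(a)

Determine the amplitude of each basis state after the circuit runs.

The resulting statevector has amplitude -sqrt(2)/2 on |0>, -sqrt(2)/2 on |1>.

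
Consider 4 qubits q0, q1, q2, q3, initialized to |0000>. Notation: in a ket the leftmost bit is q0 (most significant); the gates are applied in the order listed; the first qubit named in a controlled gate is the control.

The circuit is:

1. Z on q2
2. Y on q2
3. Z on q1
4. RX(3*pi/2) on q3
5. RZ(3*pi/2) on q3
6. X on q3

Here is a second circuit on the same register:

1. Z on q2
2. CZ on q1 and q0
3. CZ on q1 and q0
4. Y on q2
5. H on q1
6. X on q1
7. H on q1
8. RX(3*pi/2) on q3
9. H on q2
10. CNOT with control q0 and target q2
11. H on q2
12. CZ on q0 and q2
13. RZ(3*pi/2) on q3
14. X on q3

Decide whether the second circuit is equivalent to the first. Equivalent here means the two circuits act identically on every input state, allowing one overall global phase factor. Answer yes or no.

Yes — the two circuits implement the same unitary up to a global phase.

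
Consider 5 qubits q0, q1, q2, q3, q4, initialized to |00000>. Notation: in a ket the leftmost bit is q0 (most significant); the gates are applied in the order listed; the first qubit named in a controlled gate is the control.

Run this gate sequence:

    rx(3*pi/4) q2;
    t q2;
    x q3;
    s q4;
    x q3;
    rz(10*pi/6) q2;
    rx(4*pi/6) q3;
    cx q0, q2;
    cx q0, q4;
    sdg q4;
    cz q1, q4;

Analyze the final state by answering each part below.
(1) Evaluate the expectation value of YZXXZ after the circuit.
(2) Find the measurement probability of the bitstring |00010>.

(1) In the final state, YZXXZ has expectation 0.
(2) A full measurement returns |00010> with probability 3/8 - 3*sqrt(2)/16.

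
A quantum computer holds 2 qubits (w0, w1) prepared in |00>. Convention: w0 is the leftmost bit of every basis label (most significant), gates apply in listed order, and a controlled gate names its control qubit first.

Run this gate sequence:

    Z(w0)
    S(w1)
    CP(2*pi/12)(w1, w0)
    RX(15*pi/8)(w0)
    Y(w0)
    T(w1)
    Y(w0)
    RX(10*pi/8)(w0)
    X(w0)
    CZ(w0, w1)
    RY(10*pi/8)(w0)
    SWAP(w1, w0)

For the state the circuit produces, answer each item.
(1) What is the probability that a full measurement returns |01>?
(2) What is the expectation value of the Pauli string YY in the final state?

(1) The probability of measuring |01> is sin(pi/16)**2/4 + sqrt(2)*sqrt(1/2 - sqrt(2)/4)*sqrt(sqrt(2)/4 + 1/2)*sin(pi/16)*cos(pi/16) + 3*cos(pi/16)**2/4.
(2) The expectation value of YY is 0.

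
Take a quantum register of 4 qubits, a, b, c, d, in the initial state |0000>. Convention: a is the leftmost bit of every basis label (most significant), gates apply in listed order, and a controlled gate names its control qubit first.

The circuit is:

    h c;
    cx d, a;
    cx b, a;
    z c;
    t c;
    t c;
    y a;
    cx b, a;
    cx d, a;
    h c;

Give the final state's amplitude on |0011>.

|0011> carries amplitude 0 in the final state.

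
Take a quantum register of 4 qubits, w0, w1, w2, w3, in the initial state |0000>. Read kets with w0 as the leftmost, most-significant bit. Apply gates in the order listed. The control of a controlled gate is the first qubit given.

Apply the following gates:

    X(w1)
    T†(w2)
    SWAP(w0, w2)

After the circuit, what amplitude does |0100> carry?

|0100> carries amplitude 1 in the final state.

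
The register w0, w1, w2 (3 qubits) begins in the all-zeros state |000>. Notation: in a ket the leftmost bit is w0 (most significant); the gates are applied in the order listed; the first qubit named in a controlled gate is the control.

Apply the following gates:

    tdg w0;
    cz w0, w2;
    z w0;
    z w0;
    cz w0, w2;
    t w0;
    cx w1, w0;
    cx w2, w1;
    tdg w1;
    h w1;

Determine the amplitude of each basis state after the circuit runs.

After the circuit, the state carries amplitude sqrt(2)/2 on |000>, sqrt(2)/2 on |010>, and 0 on every other basis state. Key observation: gates 1-6 undo each other exactly, leaving only the rest of the circuit to track.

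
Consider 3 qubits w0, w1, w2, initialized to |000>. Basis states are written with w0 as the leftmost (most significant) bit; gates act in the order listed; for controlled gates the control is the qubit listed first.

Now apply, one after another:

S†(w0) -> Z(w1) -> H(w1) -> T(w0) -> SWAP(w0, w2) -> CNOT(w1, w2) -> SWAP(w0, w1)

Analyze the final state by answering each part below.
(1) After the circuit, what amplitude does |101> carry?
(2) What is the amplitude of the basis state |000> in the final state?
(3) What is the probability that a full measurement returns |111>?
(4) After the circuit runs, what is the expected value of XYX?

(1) The amplitude on |101> is sqrt(2)/2.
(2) |000> carries amplitude sqrt(2)/2 in the final state.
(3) Outcome |111> occurs with probability 0.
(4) In the final state, XYX has expectation 0.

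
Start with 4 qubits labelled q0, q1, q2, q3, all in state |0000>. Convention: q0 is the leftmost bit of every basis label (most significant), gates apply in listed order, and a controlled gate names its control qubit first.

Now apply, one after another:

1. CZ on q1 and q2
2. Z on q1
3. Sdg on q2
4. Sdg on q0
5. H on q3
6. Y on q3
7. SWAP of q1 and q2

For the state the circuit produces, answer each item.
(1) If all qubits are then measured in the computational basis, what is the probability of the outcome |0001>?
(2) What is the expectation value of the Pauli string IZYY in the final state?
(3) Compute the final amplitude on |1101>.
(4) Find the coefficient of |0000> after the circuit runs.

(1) A full measurement returns |0001> with probability 1/2.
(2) In the final state, IZYY has expectation 0.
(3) The final state's coefficient on |1101> equals 0.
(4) The final state's coefficient on |0000> equals -sqrt(2)*I/2.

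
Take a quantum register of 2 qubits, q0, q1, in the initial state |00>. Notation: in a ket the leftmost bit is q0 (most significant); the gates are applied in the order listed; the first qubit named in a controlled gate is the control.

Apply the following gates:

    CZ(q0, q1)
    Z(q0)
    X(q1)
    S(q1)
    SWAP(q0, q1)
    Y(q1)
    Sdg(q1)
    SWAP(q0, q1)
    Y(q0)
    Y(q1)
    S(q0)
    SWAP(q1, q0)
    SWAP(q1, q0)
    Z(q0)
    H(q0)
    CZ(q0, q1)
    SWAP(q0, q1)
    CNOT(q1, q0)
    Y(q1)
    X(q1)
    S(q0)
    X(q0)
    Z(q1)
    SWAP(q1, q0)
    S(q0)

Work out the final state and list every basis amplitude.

The resulting statevector has amplitude 0 on |00>, sqrt(2)/2 on |01>, -sqrt(2)/2 on |10>, 0 on |11>.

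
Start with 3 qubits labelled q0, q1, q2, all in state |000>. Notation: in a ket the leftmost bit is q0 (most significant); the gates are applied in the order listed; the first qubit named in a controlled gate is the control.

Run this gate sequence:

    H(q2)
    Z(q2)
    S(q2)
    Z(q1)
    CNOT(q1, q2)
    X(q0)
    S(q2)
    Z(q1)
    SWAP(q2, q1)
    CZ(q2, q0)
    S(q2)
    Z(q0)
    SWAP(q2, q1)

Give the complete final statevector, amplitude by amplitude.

After the circuit, the state carries amplitude -sqrt(2)/2 on |100>, -sqrt(2)/2 on |101>, and 0 on every other basis state.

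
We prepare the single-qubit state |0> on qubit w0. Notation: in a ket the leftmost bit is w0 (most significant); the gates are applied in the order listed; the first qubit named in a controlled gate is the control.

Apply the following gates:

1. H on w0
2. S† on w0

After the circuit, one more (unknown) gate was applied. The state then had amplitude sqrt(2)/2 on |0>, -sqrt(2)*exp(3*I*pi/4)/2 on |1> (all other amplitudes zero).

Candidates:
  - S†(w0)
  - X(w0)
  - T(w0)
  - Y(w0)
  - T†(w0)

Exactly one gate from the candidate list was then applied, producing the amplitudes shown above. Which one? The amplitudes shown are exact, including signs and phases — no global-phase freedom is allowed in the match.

The unique candidate consistent with the amplitudes is T(w0).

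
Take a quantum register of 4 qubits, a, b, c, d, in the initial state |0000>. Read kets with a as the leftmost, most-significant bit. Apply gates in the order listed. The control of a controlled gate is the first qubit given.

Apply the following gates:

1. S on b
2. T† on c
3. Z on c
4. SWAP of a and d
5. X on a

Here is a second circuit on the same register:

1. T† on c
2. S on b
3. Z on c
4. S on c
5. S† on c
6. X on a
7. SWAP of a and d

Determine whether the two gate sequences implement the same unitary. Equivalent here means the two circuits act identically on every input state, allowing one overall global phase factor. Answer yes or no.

No: there is an input state on which the two circuits produce genuinely different outputs (not merely differing by a phase).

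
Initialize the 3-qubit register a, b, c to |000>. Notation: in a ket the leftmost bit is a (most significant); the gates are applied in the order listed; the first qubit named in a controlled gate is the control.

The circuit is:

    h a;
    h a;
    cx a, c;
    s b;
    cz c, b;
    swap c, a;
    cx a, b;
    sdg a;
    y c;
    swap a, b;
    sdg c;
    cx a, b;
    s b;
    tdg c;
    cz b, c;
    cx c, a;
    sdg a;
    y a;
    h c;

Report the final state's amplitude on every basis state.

The resulting statevector has amplitude sqrt(2)*exp(3*I*pi/4)/2 on |000>, -sqrt(2)*exp(3*I*pi/4)/2 on |001>, and 0 on every other basis state.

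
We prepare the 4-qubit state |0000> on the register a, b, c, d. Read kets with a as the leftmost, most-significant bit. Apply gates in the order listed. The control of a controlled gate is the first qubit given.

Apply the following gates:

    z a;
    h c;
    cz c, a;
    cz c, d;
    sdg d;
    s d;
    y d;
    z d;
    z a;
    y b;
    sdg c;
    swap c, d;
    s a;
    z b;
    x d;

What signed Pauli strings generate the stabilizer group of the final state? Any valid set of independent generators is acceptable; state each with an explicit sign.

The stabilizer group can be generated by +IIIY, +ZIII, -IZII, -IIZI, among other valid generating sets.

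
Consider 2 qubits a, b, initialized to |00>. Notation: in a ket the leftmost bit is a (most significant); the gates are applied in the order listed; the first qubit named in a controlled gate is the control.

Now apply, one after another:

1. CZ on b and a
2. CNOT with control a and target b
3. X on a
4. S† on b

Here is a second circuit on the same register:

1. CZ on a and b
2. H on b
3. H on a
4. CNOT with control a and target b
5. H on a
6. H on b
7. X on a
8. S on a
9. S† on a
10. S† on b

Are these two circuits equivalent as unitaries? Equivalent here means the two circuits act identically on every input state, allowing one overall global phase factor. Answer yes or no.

No — the two circuits implement different unitaries, even allowing a global phase.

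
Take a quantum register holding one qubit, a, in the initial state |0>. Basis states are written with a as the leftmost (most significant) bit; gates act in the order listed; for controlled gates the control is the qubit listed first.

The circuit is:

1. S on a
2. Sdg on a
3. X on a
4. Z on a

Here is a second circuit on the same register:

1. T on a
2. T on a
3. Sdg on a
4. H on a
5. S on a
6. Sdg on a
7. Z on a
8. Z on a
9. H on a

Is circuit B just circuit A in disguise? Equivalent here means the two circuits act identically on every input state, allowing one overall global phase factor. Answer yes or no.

No, they are not equivalent — no single phase factor reconciles the two unitaries.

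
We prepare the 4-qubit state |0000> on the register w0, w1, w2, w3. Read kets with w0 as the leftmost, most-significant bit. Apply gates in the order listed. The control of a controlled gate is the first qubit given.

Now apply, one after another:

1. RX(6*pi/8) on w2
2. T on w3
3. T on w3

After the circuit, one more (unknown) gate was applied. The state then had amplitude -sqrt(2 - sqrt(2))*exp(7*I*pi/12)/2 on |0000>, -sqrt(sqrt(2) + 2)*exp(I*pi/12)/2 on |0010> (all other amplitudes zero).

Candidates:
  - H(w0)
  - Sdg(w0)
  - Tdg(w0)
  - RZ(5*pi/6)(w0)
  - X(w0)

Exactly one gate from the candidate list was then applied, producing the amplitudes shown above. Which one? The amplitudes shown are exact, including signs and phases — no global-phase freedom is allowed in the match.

It was RZ(5*pi/6)(w0) that produced the state shown.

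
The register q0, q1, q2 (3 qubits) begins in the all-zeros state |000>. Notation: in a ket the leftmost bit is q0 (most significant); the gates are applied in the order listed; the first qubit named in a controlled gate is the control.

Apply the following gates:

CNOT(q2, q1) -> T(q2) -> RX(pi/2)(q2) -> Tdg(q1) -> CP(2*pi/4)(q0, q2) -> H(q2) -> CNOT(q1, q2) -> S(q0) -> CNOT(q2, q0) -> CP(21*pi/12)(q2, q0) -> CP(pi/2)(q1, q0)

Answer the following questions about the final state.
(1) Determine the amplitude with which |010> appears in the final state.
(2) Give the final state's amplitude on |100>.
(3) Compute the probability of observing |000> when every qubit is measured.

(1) |010> carries amplitude 0 in the final state.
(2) The final state's coefficient on |100> equals 0.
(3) Outcome |000> occurs with probability 1/2.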